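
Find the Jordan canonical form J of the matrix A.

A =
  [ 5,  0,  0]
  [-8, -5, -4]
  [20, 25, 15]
J_2(5) ⊕ J_1(5)

The characteristic polynomial is
  det(x·I − A) = x^3 - 15*x^2 + 75*x - 125 = (x - 5)^3

Eigenvalues and multiplicities (the geometric multiplicity of λ is n − rank(A − λI), which equals the number of Jordan blocks for λ):
  λ = 5: algebraic multiplicity = 3, geometric multiplicity = 2

Determining the block sizes for each eigenvalue:
  λ = 5: 2 blocks summing to 3 forces exactly one block of size 2 and the rest size 1 → block sizes [2, 1]

Assembling the blocks gives a Jordan form
J =
  [5, 1, 0]
  [0, 5, 0]
  [0, 0, 5]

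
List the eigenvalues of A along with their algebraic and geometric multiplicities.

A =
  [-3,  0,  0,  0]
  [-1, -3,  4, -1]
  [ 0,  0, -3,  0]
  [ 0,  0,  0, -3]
λ = -3: alg = 4, geom = 3

Step 1 — factor the characteristic polynomial to read off the algebraic multiplicities:
  χ_A(x) = (x + 3)^4

Step 2 — compute geometric multiplicities via the rank-nullity identity g(λ) = n − rank(A − λI):
  rank(A − (-3)·I) = 1, so dim ker(A − (-3)·I) = n − 1 = 3

Summary:
  λ = -3: algebraic multiplicity = 4, geometric multiplicity = 3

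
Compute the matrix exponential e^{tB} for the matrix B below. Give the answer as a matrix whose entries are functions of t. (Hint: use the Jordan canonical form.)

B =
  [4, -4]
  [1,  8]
e^{tB} =
  [-2*t*exp(6*t) + exp(6*t), -4*t*exp(6*t)]
  [t*exp(6*t), 2*t*exp(6*t) + exp(6*t)]

Strategy: write B = P · J · P⁻¹ where J is a Jordan canonical form, so e^{tB} = P · e^{tJ} · P⁻¹, and e^{tJ} can be computed block-by-block.

B has Jordan form
J =
  [6, 1]
  [0, 6]
(up to reordering of blocks).

Per-block formulas:
  For a 2×2 Jordan block J_2(6): exp(t · J_2(6)) = e^(6t)·(I + t·N), where N is the 2×2 nilpotent shift.

After assembling e^{tJ} and conjugating by P, we get:

e^{tB} =
  [-2*t*exp(6*t) + exp(6*t), -4*t*exp(6*t)]
  [t*exp(6*t), 2*t*exp(6*t) + exp(6*t)]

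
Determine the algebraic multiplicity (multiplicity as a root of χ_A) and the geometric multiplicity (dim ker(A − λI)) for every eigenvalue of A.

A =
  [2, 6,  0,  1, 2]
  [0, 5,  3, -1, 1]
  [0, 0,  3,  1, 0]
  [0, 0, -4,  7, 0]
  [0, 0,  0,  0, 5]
λ = 2: alg = 1, geom = 1; λ = 5: alg = 4, geom = 2

Step 1 — factor the characteristic polynomial to read off the algebraic multiplicities:
  χ_A(x) = (x - 5)^4*(x - 2)

Step 2 — compute geometric multiplicities via the rank-nullity identity g(λ) = n − rank(A − λI):
  rank(A − (2)·I) = 4, so dim ker(A − (2)·I) = n − 4 = 1
  rank(A − (5)·I) = 3, so dim ker(A − (5)·I) = n − 3 = 2

Summary:
  λ = 2: algebraic multiplicity = 1, geometric multiplicity = 1
  λ = 5: algebraic multiplicity = 4, geometric multiplicity = 2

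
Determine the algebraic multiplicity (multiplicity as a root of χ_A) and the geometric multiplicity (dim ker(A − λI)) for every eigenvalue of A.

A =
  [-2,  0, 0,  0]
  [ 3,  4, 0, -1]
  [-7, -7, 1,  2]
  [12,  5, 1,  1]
λ = -2: alg = 1, geom = 1; λ = 2: alg = 3, geom = 1

Step 1 — factor the characteristic polynomial to read off the algebraic multiplicities:
  χ_A(x) = (x - 2)^3*(x + 2)

Step 2 — compute geometric multiplicities via the rank-nullity identity g(λ) = n − rank(A − λI):
  rank(A − (-2)·I) = 3, so dim ker(A − (-2)·I) = n − 3 = 1
  rank(A − (2)·I) = 3, so dim ker(A − (2)·I) = n − 3 = 1

Summary:
  λ = -2: algebraic multiplicity = 1, geometric multiplicity = 1
  λ = 2: algebraic multiplicity = 3, geometric multiplicity = 1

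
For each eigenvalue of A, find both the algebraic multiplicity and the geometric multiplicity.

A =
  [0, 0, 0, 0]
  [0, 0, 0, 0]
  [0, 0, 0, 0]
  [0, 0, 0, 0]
λ = 0: alg = 4, geom = 4

Step 1 — factor the characteristic polynomial to read off the algebraic multiplicities:
  χ_A(x) = x^4

Step 2 — compute geometric multiplicities via the rank-nullity identity g(λ) = n − rank(A − λI):
  rank(A − (0)·I) = 0, so dim ker(A − (0)·I) = n − 0 = 4

Summary:
  λ = 0: algebraic multiplicity = 4, geometric multiplicity = 4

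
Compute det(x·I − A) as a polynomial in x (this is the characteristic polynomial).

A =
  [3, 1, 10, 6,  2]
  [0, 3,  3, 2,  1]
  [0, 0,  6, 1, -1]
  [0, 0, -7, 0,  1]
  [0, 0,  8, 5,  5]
x^5 - 17*x^4 + 115*x^3 - 387*x^2 + 648*x - 432

Expanding det(x·I − A) (e.g. by cofactor expansion or by noting that A is similar to its Jordan form J, which has the same characteristic polynomial as A) gives
  χ_A(x) = x^5 - 17*x^4 + 115*x^3 - 387*x^2 + 648*x - 432
which factors as (x - 4)^2*(x - 3)^3. The eigenvalues (with algebraic multiplicities) are λ = 3 with multiplicity 3, λ = 4 with multiplicity 2.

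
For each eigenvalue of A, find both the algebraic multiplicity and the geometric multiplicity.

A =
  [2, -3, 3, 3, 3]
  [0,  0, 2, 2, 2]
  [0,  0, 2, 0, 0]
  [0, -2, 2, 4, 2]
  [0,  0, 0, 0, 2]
λ = 2: alg = 5, geom = 4

Step 1 — factor the characteristic polynomial to read off the algebraic multiplicities:
  χ_A(x) = (x - 2)^5

Step 2 — compute geometric multiplicities via the rank-nullity identity g(λ) = n − rank(A − λI):
  rank(A − (2)·I) = 1, so dim ker(A − (2)·I) = n − 1 = 4

Summary:
  λ = 2: algebraic multiplicity = 5, geometric multiplicity = 4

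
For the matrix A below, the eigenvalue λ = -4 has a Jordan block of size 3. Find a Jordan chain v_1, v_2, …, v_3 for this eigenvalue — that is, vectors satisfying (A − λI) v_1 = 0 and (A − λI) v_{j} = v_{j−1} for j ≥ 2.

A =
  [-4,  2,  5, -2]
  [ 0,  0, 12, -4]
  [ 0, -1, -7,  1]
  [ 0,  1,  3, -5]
A Jordan chain for λ = -4 of length 3:
v_1 = (1, 0, 0, 0)ᵀ
v_2 = (2, 4, -1, 1)ᵀ
v_3 = (0, 1, 0, 0)ᵀ

Let N = A − (-4)·I. We want v_3 with N^3 v_3 = 0 but N^2 v_3 ≠ 0; then v_{j-1} := N · v_j for j = 3, …, 2.

Pick v_3 = (0, 1, 0, 0)ᵀ.
Then v_2 = N · v_3 = (2, 4, -1, 1)ᵀ.
Then v_1 = N · v_2 = (1, 0, 0, 0)ᵀ.

Sanity check: (A − (-4)·I) v_1 = (0, 0, 0, 0)ᵀ = 0. ✓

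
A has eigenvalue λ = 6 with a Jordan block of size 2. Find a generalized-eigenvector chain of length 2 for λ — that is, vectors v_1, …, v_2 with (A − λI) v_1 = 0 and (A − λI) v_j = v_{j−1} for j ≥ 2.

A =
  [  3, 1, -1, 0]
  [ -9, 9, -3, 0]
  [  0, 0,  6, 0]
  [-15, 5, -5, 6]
A Jordan chain for λ = 6 of length 2:
v_1 = (-3, -9, 0, -15)ᵀ
v_2 = (1, 0, 0, 0)ᵀ

Let N = A − (6)·I. We want v_2 with N^2 v_2 = 0 but N^1 v_2 ≠ 0; then v_{j-1} := N · v_j for j = 2, …, 2.

Pick v_2 = (1, 0, 0, 0)ᵀ.
Then v_1 = N · v_2 = (-3, -9, 0, -15)ᵀ.

Sanity check: (A − (6)·I) v_1 = (0, 0, 0, 0)ᵀ = 0. ✓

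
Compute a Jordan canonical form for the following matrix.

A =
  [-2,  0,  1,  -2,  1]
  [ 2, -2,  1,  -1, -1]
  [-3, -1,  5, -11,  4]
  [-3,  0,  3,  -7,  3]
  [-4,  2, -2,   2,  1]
J_3(-1) ⊕ J_1(-1) ⊕ J_1(-1)

The characteristic polynomial is
  det(x·I − A) = x^5 + 5*x^4 + 10*x^3 + 10*x^2 + 5*x + 1 = (x + 1)^5

Eigenvalues and multiplicities (the geometric multiplicity of λ is n − rank(A − λI), which equals the number of Jordan blocks for λ):
  λ = -1: algebraic multiplicity = 5, geometric multiplicity = 3

Determining the block sizes for each eigenvalue:
  λ = -1: with am = 5 and gm = 3, the partition is not yet determined (e.g. several partitions of 5 into 3 parts exist). Let N = A − (-1)·I. Computing rank(N^1) = 2, rank(N^2) = 1, rank(N^3) = 0; the number of blocks of size ≥ j is rank(N^{j−1}) − rank(N^j), giving [3, 1, 1]. So we have 1 block(s) of size 3, 2 block(s) of size 1 → block sizes [3, 1, 1]

Assembling the blocks gives a Jordan form
J =
  [-1,  1,  0,  0,  0]
  [ 0, -1,  1,  0,  0]
  [ 0,  0, -1,  0,  0]
  [ 0,  0,  0, -1,  0]
  [ 0,  0,  0,  0, -1]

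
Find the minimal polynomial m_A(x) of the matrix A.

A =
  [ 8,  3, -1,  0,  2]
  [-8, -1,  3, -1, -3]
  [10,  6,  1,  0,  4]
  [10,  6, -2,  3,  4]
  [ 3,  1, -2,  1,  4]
x^3 - 9*x^2 + 27*x - 27

The characteristic polynomial is χ_A(x) = (x - 3)^5, so the eigenvalues are known. The minimal polynomial is
  m_A(x) = Π_λ (x − λ)^{k_λ}
where k_λ is the size of the *largest* Jordan block for λ (equivalently, the smallest k with (A − λI)^k v = 0 for every generalised eigenvector v of λ).

  λ = 3: largest Jordan block has size 3, contributing (x − 3)^3

So m_A(x) = (x - 3)^3 = x^3 - 9*x^2 + 27*x - 27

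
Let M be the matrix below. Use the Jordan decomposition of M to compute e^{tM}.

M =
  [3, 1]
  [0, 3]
e^{tM} =
  [exp(3*t), t*exp(3*t)]
  [0, exp(3*t)]

Strategy: write M = P · J · P⁻¹ where J is a Jordan canonical form, so e^{tM} = P · e^{tJ} · P⁻¹, and e^{tJ} can be computed block-by-block.

M has Jordan form
J =
  [3, 1]
  [0, 3]
(up to reordering of blocks).

Per-block formulas:
  For a 2×2 Jordan block J_2(3): exp(t · J_2(3)) = e^(3t)·(I + t·N), where N is the 2×2 nilpotent shift.

After assembling e^{tJ} and conjugating by P, we get:

e^{tM} =
  [exp(3*t), t*exp(3*t)]
  [0, exp(3*t)]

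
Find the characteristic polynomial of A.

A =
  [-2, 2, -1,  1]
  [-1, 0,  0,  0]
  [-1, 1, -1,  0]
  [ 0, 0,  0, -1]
x^4 + 4*x^3 + 6*x^2 + 4*x + 1

Expanding det(x·I − A) (e.g. by cofactor expansion or by noting that A is similar to its Jordan form J, which has the same characteristic polynomial as A) gives
  χ_A(x) = x^4 + 4*x^3 + 6*x^2 + 4*x + 1
which factors as (x + 1)^4. The eigenvalues (with algebraic multiplicities) are λ = -1 with multiplicity 4.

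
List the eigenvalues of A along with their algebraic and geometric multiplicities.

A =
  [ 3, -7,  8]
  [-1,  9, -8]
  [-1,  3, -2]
λ = 2: alg = 2, geom = 1; λ = 6: alg = 1, geom = 1

Step 1 — factor the characteristic polynomial to read off the algebraic multiplicities:
  χ_A(x) = (x - 6)*(x - 2)^2

Step 2 — compute geometric multiplicities via the rank-nullity identity g(λ) = n − rank(A − λI):
  rank(A − (2)·I) = 2, so dim ker(A − (2)·I) = n − 2 = 1
  rank(A − (6)·I) = 2, so dim ker(A − (6)·I) = n − 2 = 1

Summary:
  λ = 2: algebraic multiplicity = 2, geometric multiplicity = 1
  λ = 6: algebraic multiplicity = 1, geometric multiplicity = 1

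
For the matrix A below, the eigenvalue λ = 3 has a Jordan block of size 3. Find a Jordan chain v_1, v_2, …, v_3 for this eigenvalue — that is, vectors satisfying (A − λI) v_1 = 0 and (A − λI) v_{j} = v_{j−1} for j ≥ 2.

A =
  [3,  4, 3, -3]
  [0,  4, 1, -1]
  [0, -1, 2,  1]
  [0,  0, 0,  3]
A Jordan chain for λ = 3 of length 3:
v_1 = (1, 0, 0, 0)ᵀ
v_2 = (4, 1, -1, 0)ᵀ
v_3 = (0, 1, 0, 0)ᵀ

Let N = A − (3)·I. We want v_3 with N^3 v_3 = 0 but N^2 v_3 ≠ 0; then v_{j-1} := N · v_j for j = 3, …, 2.

Pick v_3 = (0, 1, 0, 0)ᵀ.
Then v_2 = N · v_3 = (4, 1, -1, 0)ᵀ.
Then v_1 = N · v_2 = (1, 0, 0, 0)ᵀ.

Sanity check: (A − (3)·I) v_1 = (0, 0, 0, 0)ᵀ = 0. ✓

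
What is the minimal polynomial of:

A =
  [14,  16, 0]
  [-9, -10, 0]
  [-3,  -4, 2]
x^2 - 4*x + 4

The characteristic polynomial is χ_A(x) = (x - 2)^3, so the eigenvalues are known. The minimal polynomial is
  m_A(x) = Π_λ (x − λ)^{k_λ}
where k_λ is the size of the *largest* Jordan block for λ (equivalently, the smallest k with (A − λI)^k v = 0 for every generalised eigenvector v of λ).

  λ = 2: largest Jordan block has size 2, contributing (x − 2)^2

So m_A(x) = (x - 2)^2 = x^2 - 4*x + 4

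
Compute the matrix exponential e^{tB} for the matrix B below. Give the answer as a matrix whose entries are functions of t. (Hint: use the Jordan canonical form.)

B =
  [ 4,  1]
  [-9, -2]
e^{tB} =
  [3*t*exp(t) + exp(t), t*exp(t)]
  [-9*t*exp(t), -3*t*exp(t) + exp(t)]

Strategy: write B = P · J · P⁻¹ where J is a Jordan canonical form, so e^{tB} = P · e^{tJ} · P⁻¹, and e^{tJ} can be computed block-by-block.

B has Jordan form
J =
  [1, 1]
  [0, 1]
(up to reordering of blocks).

Per-block formulas:
  For a 2×2 Jordan block J_2(1): exp(t · J_2(1)) = e^(1t)·(I + t·N), where N is the 2×2 nilpotent shift.

After assembling e^{tJ} and conjugating by P, we get:

e^{tB} =
  [3*t*exp(t) + exp(t), t*exp(t)]
  [-9*t*exp(t), -3*t*exp(t) + exp(t)]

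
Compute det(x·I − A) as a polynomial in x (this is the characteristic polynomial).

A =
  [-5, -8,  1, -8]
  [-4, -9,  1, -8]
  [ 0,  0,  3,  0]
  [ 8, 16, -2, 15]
x^4 - 4*x^3 - 2*x^2 + 12*x + 9

Expanding det(x·I − A) (e.g. by cofactor expansion or by noting that A is similar to its Jordan form J, which has the same characteristic polynomial as A) gives
  χ_A(x) = x^4 - 4*x^3 - 2*x^2 + 12*x + 9
which factors as (x - 3)^2*(x + 1)^2. The eigenvalues (with algebraic multiplicities) are λ = -1 with multiplicity 2, λ = 3 with multiplicity 2.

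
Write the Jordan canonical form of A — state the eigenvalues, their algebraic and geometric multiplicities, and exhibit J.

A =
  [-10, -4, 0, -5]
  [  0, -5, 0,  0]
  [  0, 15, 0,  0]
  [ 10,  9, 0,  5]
J_2(-5) ⊕ J_1(0) ⊕ J_1(0)

The characteristic polynomial is
  det(x·I − A) = x^4 + 10*x^3 + 25*x^2 = x^2*(x + 5)^2

Eigenvalues and multiplicities (the geometric multiplicity of λ is n − rank(A − λI), which equals the number of Jordan blocks for λ):
  λ = -5: algebraic multiplicity = 2, geometric multiplicity = 1
  λ = 0: algebraic multiplicity = 2, geometric multiplicity = 2

Determining the block sizes for each eigenvalue:
  λ = -5: one block (gm = 1), so the single block has size am = 2 → block sizes [2]
  λ = 0: gm = am = 2, so every block has size 1 → block sizes [1, 1]

Assembling the blocks gives a Jordan form
J =
  [-5,  1, 0, 0]
  [ 0, -5, 0, 0]
  [ 0,  0, 0, 0]
  [ 0,  0, 0, 0]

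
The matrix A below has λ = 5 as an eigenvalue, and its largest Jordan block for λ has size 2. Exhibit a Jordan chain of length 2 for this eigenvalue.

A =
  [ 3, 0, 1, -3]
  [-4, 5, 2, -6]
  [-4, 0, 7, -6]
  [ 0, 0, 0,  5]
A Jordan chain for λ = 5 of length 2:
v_1 = (-2, -4, -4, 0)ᵀ
v_2 = (1, 0, 0, 0)ᵀ

Let N = A − (5)·I. We want v_2 with N^2 v_2 = 0 but N^1 v_2 ≠ 0; then v_{j-1} := N · v_j for j = 2, …, 2.

Pick v_2 = (1, 0, 0, 0)ᵀ.
Then v_1 = N · v_2 = (-2, -4, -4, 0)ᵀ.

Sanity check: (A − (5)·I) v_1 = (0, 0, 0, 0)ᵀ = 0. ✓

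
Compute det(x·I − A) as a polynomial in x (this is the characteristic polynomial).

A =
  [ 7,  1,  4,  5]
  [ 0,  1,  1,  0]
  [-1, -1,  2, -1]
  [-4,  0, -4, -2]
x^4 - 8*x^3 + 24*x^2 - 32*x + 16

Expanding det(x·I − A) (e.g. by cofactor expansion or by noting that A is similar to its Jordan form J, which has the same characteristic polynomial as A) gives
  χ_A(x) = x^4 - 8*x^3 + 24*x^2 - 32*x + 16
which factors as (x - 2)^4. The eigenvalues (with algebraic multiplicities) are λ = 2 with multiplicity 4.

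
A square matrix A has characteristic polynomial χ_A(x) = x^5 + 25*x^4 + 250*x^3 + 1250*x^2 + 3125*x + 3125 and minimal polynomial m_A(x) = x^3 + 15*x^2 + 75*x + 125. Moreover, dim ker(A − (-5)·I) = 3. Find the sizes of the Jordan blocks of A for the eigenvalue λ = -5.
Block sizes for λ = -5: [3, 1, 1]

Step 1 — from the characteristic polynomial, algebraic multiplicity of λ = -5 is 5. From dim ker(A − (-5)·I) = 3, there are exactly 3 Jordan blocks for λ = -5.
Step 2 — from the minimal polynomial, the factor (x + 5)^3 tells us the largest block for λ = -5 has size 3.
Step 3 — with total size 5, 3 blocks, and largest block 3, the block sizes (in nonincreasing order) are [3, 1, 1].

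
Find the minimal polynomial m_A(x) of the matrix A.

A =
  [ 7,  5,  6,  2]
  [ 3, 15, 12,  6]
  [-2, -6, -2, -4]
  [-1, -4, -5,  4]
x^3 - 18*x^2 + 108*x - 216

The characteristic polynomial is χ_A(x) = (x - 6)^4, so the eigenvalues are known. The minimal polynomial is
  m_A(x) = Π_λ (x − λ)^{k_λ}
where k_λ is the size of the *largest* Jordan block for λ (equivalently, the smallest k with (A − λI)^k v = 0 for every generalised eigenvector v of λ).

  λ = 6: largest Jordan block has size 3, contributing (x − 6)^3

So m_A(x) = (x - 6)^3 = x^3 - 18*x^2 + 108*x - 216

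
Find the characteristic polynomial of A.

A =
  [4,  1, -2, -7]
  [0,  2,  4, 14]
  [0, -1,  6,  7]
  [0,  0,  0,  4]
x^4 - 16*x^3 + 96*x^2 - 256*x + 256

Expanding det(x·I − A) (e.g. by cofactor expansion or by noting that A is similar to its Jordan form J, which has the same characteristic polynomial as A) gives
  χ_A(x) = x^4 - 16*x^3 + 96*x^2 - 256*x + 256
which factors as (x - 4)^4. The eigenvalues (with algebraic multiplicities) are λ = 4 with multiplicity 4.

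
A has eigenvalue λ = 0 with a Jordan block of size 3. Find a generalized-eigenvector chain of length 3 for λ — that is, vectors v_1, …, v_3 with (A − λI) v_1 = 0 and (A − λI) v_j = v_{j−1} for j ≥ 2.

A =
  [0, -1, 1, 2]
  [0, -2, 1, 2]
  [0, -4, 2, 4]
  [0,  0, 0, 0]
A Jordan chain for λ = 0 of length 3:
v_1 = (-2, 0, 0, 0)ᵀ
v_2 = (-1, -2, -4, 0)ᵀ
v_3 = (0, 1, 0, 0)ᵀ

Let N = A − (0)·I. We want v_3 with N^3 v_3 = 0 but N^2 v_3 ≠ 0; then v_{j-1} := N · v_j for j = 3, …, 2.

Pick v_3 = (0, 1, 0, 0)ᵀ.
Then v_2 = N · v_3 = (-1, -2, -4, 0)ᵀ.
Then v_1 = N · v_2 = (-2, 0, 0, 0)ᵀ.

Sanity check: (A − (0)·I) v_1 = (0, 0, 0, 0)ᵀ = 0. ✓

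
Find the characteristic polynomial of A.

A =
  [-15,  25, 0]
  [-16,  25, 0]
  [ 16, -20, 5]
x^3 - 15*x^2 + 75*x - 125

Expanding det(x·I − A) (e.g. by cofactor expansion or by noting that A is similar to its Jordan form J, which has the same characteristic polynomial as A) gives
  χ_A(x) = x^3 - 15*x^2 + 75*x - 125
which factors as (x - 5)^3. The eigenvalues (with algebraic multiplicities) are λ = 5 with multiplicity 3.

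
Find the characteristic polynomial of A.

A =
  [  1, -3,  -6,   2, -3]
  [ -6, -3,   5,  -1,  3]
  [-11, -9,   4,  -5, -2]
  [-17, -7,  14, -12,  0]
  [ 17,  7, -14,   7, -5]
x^5 + 15*x^4 + 75*x^3 + 125*x^2

Expanding det(x·I − A) (e.g. by cofactor expansion or by noting that A is similar to its Jordan form J, which has the same characteristic polynomial as A) gives
  χ_A(x) = x^5 + 15*x^4 + 75*x^3 + 125*x^2
which factors as x^2*(x + 5)^3. The eigenvalues (with algebraic multiplicities) are λ = -5 with multiplicity 3, λ = 0 with multiplicity 2.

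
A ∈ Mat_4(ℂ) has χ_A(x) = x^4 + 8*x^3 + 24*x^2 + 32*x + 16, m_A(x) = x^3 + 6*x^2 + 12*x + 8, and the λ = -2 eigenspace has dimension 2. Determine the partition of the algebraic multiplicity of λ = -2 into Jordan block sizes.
Block sizes for λ = -2: [3, 1]

Step 1 — from the characteristic polynomial, algebraic multiplicity of λ = -2 is 4. From dim ker(A − (-2)·I) = 2, there are exactly 2 Jordan blocks for λ = -2.
Step 2 — from the minimal polynomial, the factor (x + 2)^3 tells us the largest block for λ = -2 has size 3.
Step 3 — with total size 4, 2 blocks, and largest block 3, the block sizes (in nonincreasing order) are [3, 1].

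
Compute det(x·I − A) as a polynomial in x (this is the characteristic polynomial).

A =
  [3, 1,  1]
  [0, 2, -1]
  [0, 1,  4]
x^3 - 9*x^2 + 27*x - 27

Expanding det(x·I − A) (e.g. by cofactor expansion or by noting that A is similar to its Jordan form J, which has the same characteristic polynomial as A) gives
  χ_A(x) = x^3 - 9*x^2 + 27*x - 27
which factors as (x - 3)^3. The eigenvalues (with algebraic multiplicities) are λ = 3 with multiplicity 3.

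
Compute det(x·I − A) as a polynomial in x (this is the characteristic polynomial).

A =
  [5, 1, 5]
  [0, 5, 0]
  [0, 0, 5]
x^3 - 15*x^2 + 75*x - 125

Expanding det(x·I − A) (e.g. by cofactor expansion or by noting that A is similar to its Jordan form J, which has the same characteristic polynomial as A) gives
  χ_A(x) = x^3 - 15*x^2 + 75*x - 125
which factors as (x - 5)^3. The eigenvalues (with algebraic multiplicities) are λ = 5 with multiplicity 3.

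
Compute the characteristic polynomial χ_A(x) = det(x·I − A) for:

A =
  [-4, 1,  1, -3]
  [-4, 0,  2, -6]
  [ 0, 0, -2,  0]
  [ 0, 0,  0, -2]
x^4 + 8*x^3 + 24*x^2 + 32*x + 16

Expanding det(x·I − A) (e.g. by cofactor expansion or by noting that A is similar to its Jordan form J, which has the same characteristic polynomial as A) gives
  χ_A(x) = x^4 + 8*x^3 + 24*x^2 + 32*x + 16
which factors as (x + 2)^4. The eigenvalues (with algebraic multiplicities) are λ = -2 with multiplicity 4.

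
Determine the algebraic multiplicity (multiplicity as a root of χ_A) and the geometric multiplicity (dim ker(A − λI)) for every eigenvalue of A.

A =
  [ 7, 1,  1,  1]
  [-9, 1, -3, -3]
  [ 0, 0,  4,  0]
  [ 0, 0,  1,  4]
λ = 4: alg = 4, geom = 2

Step 1 — factor the characteristic polynomial to read off the algebraic multiplicities:
  χ_A(x) = (x - 4)^4

Step 2 — compute geometric multiplicities via the rank-nullity identity g(λ) = n − rank(A − λI):
  rank(A − (4)·I) = 2, so dim ker(A − (4)·I) = n − 2 = 2

Summary:
  λ = 4: algebraic multiplicity = 4, geometric multiplicity = 2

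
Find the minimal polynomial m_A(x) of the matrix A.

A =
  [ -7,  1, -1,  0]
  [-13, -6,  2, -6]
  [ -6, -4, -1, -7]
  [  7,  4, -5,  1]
x^4 + 13*x^3 + 45*x^2 - 25*x - 250

The characteristic polynomial is χ_A(x) = (x - 2)*(x + 5)^3, so the eigenvalues are known. The minimal polynomial is
  m_A(x) = Π_λ (x − λ)^{k_λ}
where k_λ is the size of the *largest* Jordan block for λ (equivalently, the smallest k with (A − λI)^k v = 0 for every generalised eigenvector v of λ).

  λ = -5: largest Jordan block has size 3, contributing (x + 5)^3
  λ = 2: largest Jordan block has size 1, contributing (x − 2)

So m_A(x) = (x - 2)*(x + 5)^3 = x^4 + 13*x^3 + 45*x^2 - 25*x - 250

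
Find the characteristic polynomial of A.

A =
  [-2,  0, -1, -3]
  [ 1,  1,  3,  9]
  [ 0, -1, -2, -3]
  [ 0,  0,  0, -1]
x^4 + 4*x^3 + 6*x^2 + 4*x + 1

Expanding det(x·I − A) (e.g. by cofactor expansion or by noting that A is similar to its Jordan form J, which has the same characteristic polynomial as A) gives
  χ_A(x) = x^4 + 4*x^3 + 6*x^2 + 4*x + 1
which factors as (x + 1)^4. The eigenvalues (with algebraic multiplicities) are λ = -1 with multiplicity 4.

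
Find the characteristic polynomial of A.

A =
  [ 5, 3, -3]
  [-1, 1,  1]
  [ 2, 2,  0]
x^3 - 6*x^2 + 12*x - 8

Expanding det(x·I − A) (e.g. by cofactor expansion or by noting that A is similar to its Jordan form J, which has the same characteristic polynomial as A) gives
  χ_A(x) = x^3 - 6*x^2 + 12*x - 8
which factors as (x - 2)^3. The eigenvalues (with algebraic multiplicities) are λ = 2 with multiplicity 3.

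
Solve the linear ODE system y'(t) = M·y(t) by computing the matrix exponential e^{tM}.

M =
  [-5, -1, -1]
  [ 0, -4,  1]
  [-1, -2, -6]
e^{tM} =
  [t^2*exp(-5*t)/2 + exp(-5*t), t^2*exp(-5*t)/2 - t*exp(-5*t), -t*exp(-5*t)]
  [-t^2*exp(-5*t)/2, -t^2*exp(-5*t)/2 + t*exp(-5*t) + exp(-5*t), t*exp(-5*t)]
  [t^2*exp(-5*t)/2 - t*exp(-5*t), t^2*exp(-5*t)/2 - 2*t*exp(-5*t), -t*exp(-5*t) + exp(-5*t)]

Strategy: write M = P · J · P⁻¹ where J is a Jordan canonical form, so e^{tM} = P · e^{tJ} · P⁻¹, and e^{tJ} can be computed block-by-block.

M has Jordan form
J =
  [-5,  1,  0]
  [ 0, -5,  1]
  [ 0,  0, -5]
(up to reordering of blocks).

Per-block formulas:
  For a 3×3 Jordan block J_3(-5): exp(t · J_3(-5)) = e^(-5t)·(I + t·N + (t^2/2)·N^2), where N is the 3×3 nilpotent shift.

After assembling e^{tJ} and conjugating by P, we get:

e^{tM} =
  [t^2*exp(-5*t)/2 + exp(-5*t), t^2*exp(-5*t)/2 - t*exp(-5*t), -t*exp(-5*t)]
  [-t^2*exp(-5*t)/2, -t^2*exp(-5*t)/2 + t*exp(-5*t) + exp(-5*t), t*exp(-5*t)]
  [t^2*exp(-5*t)/2 - t*exp(-5*t), t^2*exp(-5*t)/2 - 2*t*exp(-5*t), -t*exp(-5*t) + exp(-5*t)]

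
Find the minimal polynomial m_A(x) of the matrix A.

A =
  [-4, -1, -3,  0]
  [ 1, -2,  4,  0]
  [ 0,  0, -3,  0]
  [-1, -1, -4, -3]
x^3 + 9*x^2 + 27*x + 27

The characteristic polynomial is χ_A(x) = (x + 3)^4, so the eigenvalues are known. The minimal polynomial is
  m_A(x) = Π_λ (x − λ)^{k_λ}
where k_λ is the size of the *largest* Jordan block for λ (equivalently, the smallest k with (A − λI)^k v = 0 for every generalised eigenvector v of λ).

  λ = -3: largest Jordan block has size 3, contributing (x + 3)^3

So m_A(x) = (x + 3)^3 = x^3 + 9*x^2 + 27*x + 27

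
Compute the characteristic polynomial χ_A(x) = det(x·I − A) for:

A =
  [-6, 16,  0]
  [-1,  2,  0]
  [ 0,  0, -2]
x^3 + 6*x^2 + 12*x + 8

Expanding det(x·I − A) (e.g. by cofactor expansion or by noting that A is similar to its Jordan form J, which has the same characteristic polynomial as A) gives
  χ_A(x) = x^3 + 6*x^2 + 12*x + 8
which factors as (x + 2)^3. The eigenvalues (with algebraic multiplicities) are λ = -2 with multiplicity 3.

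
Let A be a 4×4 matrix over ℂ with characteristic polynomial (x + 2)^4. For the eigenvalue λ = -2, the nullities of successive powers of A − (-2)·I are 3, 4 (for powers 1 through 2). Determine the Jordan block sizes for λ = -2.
Block sizes for λ = -2: [2, 1, 1]

From the dimensions of kernels of powers, the number of Jordan blocks of size at least j is d_j − d_{j−1} where d_j = dim ker(N^j) (with d_0 = 0). Computing the differences gives [3, 1].
The number of blocks of size exactly k is (#blocks of size ≥ k) − (#blocks of size ≥ k + 1), so the partition is: 2 block(s) of size 1, 1 block(s) of size 2.
In nonincreasing order the block sizes are [2, 1, 1].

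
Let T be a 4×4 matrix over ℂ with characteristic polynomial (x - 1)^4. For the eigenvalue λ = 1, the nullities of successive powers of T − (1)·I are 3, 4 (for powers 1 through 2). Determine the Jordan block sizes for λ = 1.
Block sizes for λ = 1: [2, 1, 1]

From the dimensions of kernels of powers, the number of Jordan blocks of size at least j is d_j − d_{j−1} where d_j = dim ker(N^j) (with d_0 = 0). Computing the differences gives [3, 1].
The number of blocks of size exactly k is (#blocks of size ≥ k) − (#blocks of size ≥ k + 1), so the partition is: 2 block(s) of size 1, 1 block(s) of size 2.
In nonincreasing order the block sizes are [2, 1, 1].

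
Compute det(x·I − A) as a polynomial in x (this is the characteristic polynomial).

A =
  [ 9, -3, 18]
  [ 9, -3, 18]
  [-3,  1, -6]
x^3

Expanding det(x·I − A) (e.g. by cofactor expansion or by noting that A is similar to its Jordan form J, which has the same characteristic polynomial as A) gives
  χ_A(x) = x^3
which factors as x^3. The eigenvalues (with algebraic multiplicities) are λ = 0 with multiplicity 3.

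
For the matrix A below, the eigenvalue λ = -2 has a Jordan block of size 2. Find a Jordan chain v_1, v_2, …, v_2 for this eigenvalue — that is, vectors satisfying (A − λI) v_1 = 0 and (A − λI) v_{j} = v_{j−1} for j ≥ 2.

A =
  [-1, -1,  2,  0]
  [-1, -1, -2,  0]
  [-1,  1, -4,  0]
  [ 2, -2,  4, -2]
A Jordan chain for λ = -2 of length 2:
v_1 = (1, -1, -1, 2)ᵀ
v_2 = (1, 0, 0, 0)ᵀ

Let N = A − (-2)·I. We want v_2 with N^2 v_2 = 0 but N^1 v_2 ≠ 0; then v_{j-1} := N · v_j for j = 2, …, 2.

Pick v_2 = (1, 0, 0, 0)ᵀ.
Then v_1 = N · v_2 = (1, -1, -1, 2)ᵀ.

Sanity check: (A − (-2)·I) v_1 = (0, 0, 0, 0)ᵀ = 0. ✓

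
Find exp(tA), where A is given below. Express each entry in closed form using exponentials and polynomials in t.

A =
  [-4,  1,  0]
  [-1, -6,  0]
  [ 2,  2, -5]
e^{tA} =
  [t*exp(-5*t) + exp(-5*t), t*exp(-5*t), 0]
  [-t*exp(-5*t), -t*exp(-5*t) + exp(-5*t), 0]
  [2*t*exp(-5*t), 2*t*exp(-5*t), exp(-5*t)]

Strategy: write A = P · J · P⁻¹ where J is a Jordan canonical form, so e^{tA} = P · e^{tJ} · P⁻¹, and e^{tJ} can be computed block-by-block.

A has Jordan form
J =
  [-5,  1,  0]
  [ 0, -5,  0]
  [ 0,  0, -5]
(up to reordering of blocks).

Per-block formulas:
  For a 1×1 block at λ = -5: exp(t · [-5]) = [e^(-5t)].
  For a 2×2 Jordan block J_2(-5): exp(t · J_2(-5)) = e^(-5t)·(I + t·N), where N is the 2×2 nilpotent shift.

After assembling e^{tJ} and conjugating by P, we get:

e^{tA} =
  [t*exp(-5*t) + exp(-5*t), t*exp(-5*t), 0]
  [-t*exp(-5*t), -t*exp(-5*t) + exp(-5*t), 0]
  [2*t*exp(-5*t), 2*t*exp(-5*t), exp(-5*t)]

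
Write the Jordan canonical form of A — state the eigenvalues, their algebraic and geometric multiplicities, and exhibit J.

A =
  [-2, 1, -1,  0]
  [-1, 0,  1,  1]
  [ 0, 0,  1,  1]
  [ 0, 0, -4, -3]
J_2(-1) ⊕ J_2(-1)

The characteristic polynomial is
  det(x·I − A) = x^4 + 4*x^3 + 6*x^2 + 4*x + 1 = (x + 1)^4

Eigenvalues and multiplicities (the geometric multiplicity of λ is n − rank(A − λI), which equals the number of Jordan blocks for λ):
  λ = -1: algebraic multiplicity = 4, geometric multiplicity = 2

Determining the block sizes for each eigenvalue:
  λ = -1: with am = 4 and gm = 2, the partition is not yet determined (e.g. several partitions of 4 into 2 parts exist). Let N = A − (-1)·I. Computing rank(N^1) = 2, rank(N^2) = 0; the number of blocks of size ≥ j is rank(N^{j−1}) − rank(N^j), giving [2, 2]. So we have 2 block(s) of size 2 → block sizes [2, 2]

Assembling the blocks gives a Jordan form
J =
  [-1,  1,  0,  0]
  [ 0, -1,  0,  0]
  [ 0,  0, -1,  1]
  [ 0,  0,  0, -1]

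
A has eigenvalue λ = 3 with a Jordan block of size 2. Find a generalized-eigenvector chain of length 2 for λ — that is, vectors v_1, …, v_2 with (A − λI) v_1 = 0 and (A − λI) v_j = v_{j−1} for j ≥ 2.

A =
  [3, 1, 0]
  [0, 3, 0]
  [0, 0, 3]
A Jordan chain for λ = 3 of length 2:
v_1 = (1, 0, 0)ᵀ
v_2 = (0, 1, 0)ᵀ

Let N = A − (3)·I. We want v_2 with N^2 v_2 = 0 but N^1 v_2 ≠ 0; then v_{j-1} := N · v_j for j = 2, …, 2.

Pick v_2 = (0, 1, 0)ᵀ.
Then v_1 = N · v_2 = (1, 0, 0)ᵀ.

Sanity check: (A − (3)·I) v_1 = (0, 0, 0)ᵀ = 0. ✓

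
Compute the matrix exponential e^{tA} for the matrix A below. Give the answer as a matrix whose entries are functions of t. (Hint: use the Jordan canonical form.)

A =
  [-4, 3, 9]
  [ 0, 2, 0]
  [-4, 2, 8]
e^{tA} =
  [-6*t*exp(2*t) + exp(2*t), 3*t*exp(2*t), 9*t*exp(2*t)]
  [0, exp(2*t), 0]
  [-4*t*exp(2*t), 2*t*exp(2*t), 6*t*exp(2*t) + exp(2*t)]

Strategy: write A = P · J · P⁻¹ where J is a Jordan canonical form, so e^{tA} = P · e^{tJ} · P⁻¹, and e^{tJ} can be computed block-by-block.

A has Jordan form
J =
  [2, 1, 0]
  [0, 2, 0]
  [0, 0, 2]
(up to reordering of blocks).

Per-block formulas:
  For a 2×2 Jordan block J_2(2): exp(t · J_2(2)) = e^(2t)·(I + t·N), where N is the 2×2 nilpotent shift.
  For a 1×1 block at λ = 2: exp(t · [2]) = [e^(2t)].

After assembling e^{tJ} and conjugating by P, we get:

e^{tA} =
  [-6*t*exp(2*t) + exp(2*t), 3*t*exp(2*t), 9*t*exp(2*t)]
  [0, exp(2*t), 0]
  [-4*t*exp(2*t), 2*t*exp(2*t), 6*t*exp(2*t) + exp(2*t)]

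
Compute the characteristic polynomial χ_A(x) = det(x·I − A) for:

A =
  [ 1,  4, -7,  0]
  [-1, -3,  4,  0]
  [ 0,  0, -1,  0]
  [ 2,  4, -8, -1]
x^4 + 4*x^3 + 6*x^2 + 4*x + 1

Expanding det(x·I − A) (e.g. by cofactor expansion or by noting that A is similar to its Jordan form J, which has the same characteristic polynomial as A) gives
  χ_A(x) = x^4 + 4*x^3 + 6*x^2 + 4*x + 1
which factors as (x + 1)^4. The eigenvalues (with algebraic multiplicities) are λ = -1 with multiplicity 4.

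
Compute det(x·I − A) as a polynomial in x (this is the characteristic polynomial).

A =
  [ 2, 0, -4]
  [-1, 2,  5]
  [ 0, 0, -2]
x^3 - 2*x^2 - 4*x + 8

Expanding det(x·I − A) (e.g. by cofactor expansion or by noting that A is similar to its Jordan form J, which has the same characteristic polynomial as A) gives
  χ_A(x) = x^3 - 2*x^2 - 4*x + 8
which factors as (x - 2)^2*(x + 2). The eigenvalues (with algebraic multiplicities) are λ = -2 with multiplicity 1, λ = 2 with multiplicity 2.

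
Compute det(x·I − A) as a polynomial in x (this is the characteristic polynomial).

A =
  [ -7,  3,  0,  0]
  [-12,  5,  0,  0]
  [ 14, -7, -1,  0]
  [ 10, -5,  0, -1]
x^4 + 4*x^3 + 6*x^2 + 4*x + 1

Expanding det(x·I − A) (e.g. by cofactor expansion or by noting that A is similar to its Jordan form J, which has the same characteristic polynomial as A) gives
  χ_A(x) = x^4 + 4*x^3 + 6*x^2 + 4*x + 1
which factors as (x + 1)^4. The eigenvalues (with algebraic multiplicities) are λ = -1 with multiplicity 4.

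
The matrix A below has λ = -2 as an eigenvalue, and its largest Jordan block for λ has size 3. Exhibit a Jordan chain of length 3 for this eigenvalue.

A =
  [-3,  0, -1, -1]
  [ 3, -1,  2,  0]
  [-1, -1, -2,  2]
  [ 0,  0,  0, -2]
A Jordan chain for λ = -2 of length 3:
v_1 = (2, -2, -2, 0)ᵀ
v_2 = (-1, 3, -1, 0)ᵀ
v_3 = (1, 0, 0, 0)ᵀ

Let N = A − (-2)·I. We want v_3 with N^3 v_3 = 0 but N^2 v_3 ≠ 0; then v_{j-1} := N · v_j for j = 3, …, 2.

Pick v_3 = (1, 0, 0, 0)ᵀ.
Then v_2 = N · v_3 = (-1, 3, -1, 0)ᵀ.
Then v_1 = N · v_2 = (2, -2, -2, 0)ᵀ.

Sanity check: (A − (-2)·I) v_1 = (0, 0, 0, 0)ᵀ = 0. ✓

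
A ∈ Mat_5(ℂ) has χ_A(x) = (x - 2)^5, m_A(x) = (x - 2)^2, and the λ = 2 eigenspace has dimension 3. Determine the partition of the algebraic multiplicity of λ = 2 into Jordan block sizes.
Block sizes for λ = 2: [2, 2, 1]

Step 1 — from the characteristic polynomial, algebraic multiplicity of λ = 2 is 5. From dim ker(A − (2)·I) = 3, there are exactly 3 Jordan blocks for λ = 2.
Step 2 — from the minimal polynomial, the factor (x − 2)^2 tells us the largest block for λ = 2 has size 2.
Step 3 — with total size 5, 3 blocks, and largest block 2, the block sizes (in nonincreasing order) are [2, 2, 1].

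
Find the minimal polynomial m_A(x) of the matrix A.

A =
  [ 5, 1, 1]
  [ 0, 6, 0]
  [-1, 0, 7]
x^3 - 18*x^2 + 108*x - 216

The characteristic polynomial is χ_A(x) = (x - 6)^3, so the eigenvalues are known. The minimal polynomial is
  m_A(x) = Π_λ (x − λ)^{k_λ}
where k_λ is the size of the *largest* Jordan block for λ (equivalently, the smallest k with (A − λI)^k v = 0 for every generalised eigenvector v of λ).

  λ = 6: largest Jordan block has size 3, contributing (x − 6)^3

So m_A(x) = (x - 6)^3 = x^3 - 18*x^2 + 108*x - 216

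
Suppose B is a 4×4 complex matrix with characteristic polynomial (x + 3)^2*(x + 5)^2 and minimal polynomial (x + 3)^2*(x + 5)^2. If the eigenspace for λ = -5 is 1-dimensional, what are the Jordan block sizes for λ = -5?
Block sizes for λ = -5: [2]

Step 1 — from the characteristic polynomial, algebraic multiplicity of λ = -5 is 2. From dim ker(B − (-5)·I) = 1, there are exactly 1 Jordan blocks for λ = -5.
Step 2 — from the minimal polynomial, the factor (x + 5)^2 tells us the largest block for λ = -5 has size 2.
Step 3 — with total size 2, 1 blocks, and largest block 2, the block sizes (in nonincreasing order) are [2].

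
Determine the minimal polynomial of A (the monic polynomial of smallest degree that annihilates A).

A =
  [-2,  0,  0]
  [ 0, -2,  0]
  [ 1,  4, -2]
x^2 + 4*x + 4

The characteristic polynomial is χ_A(x) = (x + 2)^3, so the eigenvalues are known. The minimal polynomial is
  m_A(x) = Π_λ (x − λ)^{k_λ}
where k_λ is the size of the *largest* Jordan block for λ (equivalently, the smallest k with (A − λI)^k v = 0 for every generalised eigenvector v of λ).

  λ = -2: largest Jordan block has size 2, contributing (x + 2)^2

So m_A(x) = (x + 2)^2 = x^2 + 4*x + 4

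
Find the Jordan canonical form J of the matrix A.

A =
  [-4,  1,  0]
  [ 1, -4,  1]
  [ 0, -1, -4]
J_3(-4)

The characteristic polynomial is
  det(x·I − A) = x^3 + 12*x^2 + 48*x + 64 = (x + 4)^3

Eigenvalues and multiplicities (the geometric multiplicity of λ is n − rank(A − λI), which equals the number of Jordan blocks for λ):
  λ = -4: algebraic multiplicity = 3, geometric multiplicity = 1

Determining the block sizes for each eigenvalue:
  λ = -4: one block (gm = 1), so the single block has size am = 3 → block sizes [3]

Assembling the blocks gives a Jordan form
J =
  [-4,  1,  0]
  [ 0, -4,  1]
  [ 0,  0, -4]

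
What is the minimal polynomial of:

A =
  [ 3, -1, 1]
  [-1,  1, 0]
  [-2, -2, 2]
x^3 - 6*x^2 + 12*x - 8

The characteristic polynomial is χ_A(x) = (x - 2)^3, so the eigenvalues are known. The minimal polynomial is
  m_A(x) = Π_λ (x − λ)^{k_λ}
where k_λ is the size of the *largest* Jordan block for λ (equivalently, the smallest k with (A − λI)^k v = 0 for every generalised eigenvector v of λ).

  λ = 2: largest Jordan block has size 3, contributing (x − 2)^3

So m_A(x) = (x - 2)^3 = x^3 - 6*x^2 + 12*x - 8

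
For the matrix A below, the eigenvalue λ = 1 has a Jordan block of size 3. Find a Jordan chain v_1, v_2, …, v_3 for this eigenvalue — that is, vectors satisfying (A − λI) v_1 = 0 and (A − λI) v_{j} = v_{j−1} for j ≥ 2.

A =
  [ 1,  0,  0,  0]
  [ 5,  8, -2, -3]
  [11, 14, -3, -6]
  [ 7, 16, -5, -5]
A Jordan chain for λ = 1 of length 3:
v_1 = (0, 3, 6, 3)ᵀ
v_2 = (0, 8, 19, 5)ᵀ
v_3 = (3, -1, 0, 0)ᵀ

Let N = A − (1)·I. We want v_3 with N^3 v_3 = 0 but N^2 v_3 ≠ 0; then v_{j-1} := N · v_j for j = 3, …, 2.

Pick v_3 = (3, -1, 0, 0)ᵀ.
Then v_2 = N · v_3 = (0, 8, 19, 5)ᵀ.
Then v_1 = N · v_2 = (0, 3, 6, 3)ᵀ.

Sanity check: (A − (1)·I) v_1 = (0, 0, 0, 0)ᵀ = 0. ✓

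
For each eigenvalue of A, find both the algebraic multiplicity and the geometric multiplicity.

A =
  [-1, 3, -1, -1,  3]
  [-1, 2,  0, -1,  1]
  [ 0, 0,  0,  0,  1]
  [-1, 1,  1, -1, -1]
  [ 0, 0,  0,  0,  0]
λ = 0: alg = 5, geom = 2

Step 1 — factor the characteristic polynomial to read off the algebraic multiplicities:
  χ_A(x) = x^5

Step 2 — compute geometric multiplicities via the rank-nullity identity g(λ) = n − rank(A − λI):
  rank(A − (0)·I) = 3, so dim ker(A − (0)·I) = n − 3 = 2

Summary:
  λ = 0: algebraic multiplicity = 5, geometric multiplicity = 2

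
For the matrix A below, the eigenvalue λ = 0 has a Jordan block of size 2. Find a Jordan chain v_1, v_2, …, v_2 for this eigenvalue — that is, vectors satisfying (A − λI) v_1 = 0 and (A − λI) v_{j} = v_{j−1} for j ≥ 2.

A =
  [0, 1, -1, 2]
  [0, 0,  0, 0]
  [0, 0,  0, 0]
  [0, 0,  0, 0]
A Jordan chain for λ = 0 of length 2:
v_1 = (1, 0, 0, 0)ᵀ
v_2 = (0, 1, 0, 0)ᵀ

Let N = A − (0)·I. We want v_2 with N^2 v_2 = 0 but N^1 v_2 ≠ 0; then v_{j-1} := N · v_j for j = 2, …, 2.

Pick v_2 = (0, 1, 0, 0)ᵀ.
Then v_1 = N · v_2 = (1, 0, 0, 0)ᵀ.

Sanity check: (A − (0)·I) v_1 = (0, 0, 0, 0)ᵀ = 0. ✓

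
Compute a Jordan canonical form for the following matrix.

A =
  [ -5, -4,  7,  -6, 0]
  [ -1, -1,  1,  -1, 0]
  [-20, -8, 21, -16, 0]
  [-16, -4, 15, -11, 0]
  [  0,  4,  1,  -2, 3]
J_2(-1) ⊕ J_2(3) ⊕ J_1(3)

The characteristic polynomial is
  det(x·I − A) = x^5 - 7*x^4 + 10*x^3 + 18*x^2 - 27*x - 27 = (x - 3)^3*(x + 1)^2

Eigenvalues and multiplicities (the geometric multiplicity of λ is n − rank(A − λI), which equals the number of Jordan blocks for λ):
  λ = -1: algebraic multiplicity = 2, geometric multiplicity = 1
  λ = 3: algebraic multiplicity = 3, geometric multiplicity = 2

Determining the block sizes for each eigenvalue:
  λ = -1: one block (gm = 1), so the single block has size am = 2 → block sizes [2]
  λ = 3: 2 blocks summing to 3 forces exactly one block of size 2 and the rest size 1 → block sizes [2, 1]

Assembling the blocks gives a Jordan form
J =
  [-1,  1, 0, 0, 0]
  [ 0, -1, 0, 0, 0]
  [ 0,  0, 3, 1, 0]
  [ 0,  0, 0, 3, 0]
  [ 0,  0, 0, 0, 3]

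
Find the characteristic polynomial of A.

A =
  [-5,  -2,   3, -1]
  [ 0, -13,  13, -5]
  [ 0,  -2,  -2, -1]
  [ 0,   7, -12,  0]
x^4 + 20*x^3 + 150*x^2 + 500*x + 625

Expanding det(x·I − A) (e.g. by cofactor expansion or by noting that A is similar to its Jordan form J, which has the same characteristic polynomial as A) gives
  χ_A(x) = x^4 + 20*x^3 + 150*x^2 + 500*x + 625
which factors as (x + 5)^4. The eigenvalues (with algebraic multiplicities) are λ = -5 with multiplicity 4.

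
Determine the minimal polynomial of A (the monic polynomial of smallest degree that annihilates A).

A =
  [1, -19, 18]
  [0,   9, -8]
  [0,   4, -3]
x^3 - 7*x^2 + 11*x - 5

The characteristic polynomial is χ_A(x) = (x - 5)*(x - 1)^2, so the eigenvalues are known. The minimal polynomial is
  m_A(x) = Π_λ (x − λ)^{k_λ}
where k_λ is the size of the *largest* Jordan block for λ (equivalently, the smallest k with (A − λI)^k v = 0 for every generalised eigenvector v of λ).

  λ = 1: largest Jordan block has size 2, contributing (x − 1)^2
  λ = 5: largest Jordan block has size 1, contributing (x − 5)

So m_A(x) = (x - 5)*(x - 1)^2 = x^3 - 7*x^2 + 11*x - 5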